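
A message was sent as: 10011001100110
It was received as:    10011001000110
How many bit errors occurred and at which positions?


XOR: 00000000100000

1 error(s) at position(s): 8


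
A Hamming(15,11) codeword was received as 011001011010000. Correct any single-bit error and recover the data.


Syndrome = 13: error at position 13

Data: 10101010100 (corrected bit 13)


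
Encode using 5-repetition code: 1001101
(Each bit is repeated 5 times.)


Each bit -> 5 copies

11111000000000011111111110000011111


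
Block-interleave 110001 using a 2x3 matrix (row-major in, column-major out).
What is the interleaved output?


Matrix:
  110
  001
Read columns: 101001

101001


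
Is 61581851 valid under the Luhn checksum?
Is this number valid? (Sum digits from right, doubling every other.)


Luhn sum = 25
25 mod 10 = 5

Invalid (Luhn sum mod 10 = 5)


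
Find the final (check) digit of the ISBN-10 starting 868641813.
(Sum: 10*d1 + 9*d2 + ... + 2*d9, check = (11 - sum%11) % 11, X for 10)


Weighted sum: 310
310 mod 11 = 2

Check digit: 9


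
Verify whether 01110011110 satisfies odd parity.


Number of 1s: 7

Yes, parity is correct (7 ones)


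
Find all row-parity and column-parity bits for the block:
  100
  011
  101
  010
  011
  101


Row parities: 100100
Column parities: 110

Row P: 100100, Col P: 110, Corner: 0


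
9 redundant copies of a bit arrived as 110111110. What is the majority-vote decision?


Ones: 7 out of 9
Threshold: 5

1 (7/9 voted 1)


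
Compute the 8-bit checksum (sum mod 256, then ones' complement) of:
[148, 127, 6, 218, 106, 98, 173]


Sum = 876 mod 256 = 108
Complement = 147

147


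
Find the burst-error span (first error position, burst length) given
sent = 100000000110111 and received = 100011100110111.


XOR: 000011100000000

Burst at position 4, length 3


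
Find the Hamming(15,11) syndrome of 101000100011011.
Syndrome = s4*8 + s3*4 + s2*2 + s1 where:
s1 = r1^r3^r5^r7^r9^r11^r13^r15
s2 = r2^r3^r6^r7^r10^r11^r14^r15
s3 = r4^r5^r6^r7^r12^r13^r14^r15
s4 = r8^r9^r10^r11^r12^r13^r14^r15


s1=1, s2=1, s3=0, s4=0

Syndrome = 3 (error at position 3)


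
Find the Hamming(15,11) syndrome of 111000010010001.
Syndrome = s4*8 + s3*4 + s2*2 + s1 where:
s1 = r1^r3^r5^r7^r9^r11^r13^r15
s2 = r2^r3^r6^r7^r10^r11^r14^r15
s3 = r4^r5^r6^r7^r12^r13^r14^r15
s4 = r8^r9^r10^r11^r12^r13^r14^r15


s1=0, s2=0, s3=1, s4=1

Syndrome = 12 (error at position 12)


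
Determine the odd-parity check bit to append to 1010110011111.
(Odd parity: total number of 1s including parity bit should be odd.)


Number of 1s in data: 9
Parity bit: 0

0


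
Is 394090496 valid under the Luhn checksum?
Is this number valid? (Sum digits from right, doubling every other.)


Luhn sum = 44
44 mod 10 = 4

Invalid (Luhn sum mod 10 = 4)


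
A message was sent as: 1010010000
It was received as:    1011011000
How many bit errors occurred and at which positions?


XOR: 0001001000

2 error(s) at position(s): 3, 6


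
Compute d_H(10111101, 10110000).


XOR: 00001101
Count of 1s: 3

3


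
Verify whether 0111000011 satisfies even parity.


Number of 1s: 5

No, parity error (5 ones)


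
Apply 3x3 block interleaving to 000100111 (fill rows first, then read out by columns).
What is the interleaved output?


Matrix:
  000
  100
  111
Read columns: 011001001

011001001


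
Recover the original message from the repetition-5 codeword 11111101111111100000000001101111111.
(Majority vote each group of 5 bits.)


Groups: 11111, 10111, 11111, 00000, 00000, 11011, 11111
Majority votes: 1110011

1110011


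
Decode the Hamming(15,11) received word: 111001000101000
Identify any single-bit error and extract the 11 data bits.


Syndrome = 0: no error detected

Data: 10100101000 (no errors)


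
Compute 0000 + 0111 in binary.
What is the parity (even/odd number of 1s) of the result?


0000 = 0
0111 = 7
Sum = 7 = 111
1s count = 3

odd parity (3 ones in 111)


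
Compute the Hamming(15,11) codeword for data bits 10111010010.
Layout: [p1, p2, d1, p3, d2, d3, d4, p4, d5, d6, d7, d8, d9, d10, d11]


Parity bits: p1=0, p2=1, p3=1, p4=1

011101111010010


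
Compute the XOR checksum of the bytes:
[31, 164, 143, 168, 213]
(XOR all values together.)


XOR chain: 31 ^ 164 ^ 143 ^ 168 ^ 213 = 73

73


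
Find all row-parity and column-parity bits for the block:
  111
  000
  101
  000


Row parities: 1000
Column parities: 010

Row P: 1000, Col P: 010, Corner: 1


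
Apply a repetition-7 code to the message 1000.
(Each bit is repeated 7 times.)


Each bit -> 7 copies

1111111000000000000000000000


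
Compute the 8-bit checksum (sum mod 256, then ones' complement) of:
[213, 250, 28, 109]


Sum = 600 mod 256 = 88
Complement = 167

167


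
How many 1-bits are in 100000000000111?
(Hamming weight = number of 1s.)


Counting 1s in 100000000000111

4


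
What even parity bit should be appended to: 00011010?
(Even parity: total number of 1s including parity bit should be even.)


Number of 1s in data: 3
Parity bit: 1

1


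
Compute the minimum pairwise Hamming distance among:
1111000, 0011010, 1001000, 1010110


Comparing all pairs, minimum distance: 2
Can detect 1 errors, correct 0 errors

2


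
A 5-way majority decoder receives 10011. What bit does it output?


Ones: 3 out of 5
Threshold: 3

1 (3/5 voted 1)


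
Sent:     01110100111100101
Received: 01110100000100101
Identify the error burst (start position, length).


XOR: 00000000111000000

Burst at position 8, length 3


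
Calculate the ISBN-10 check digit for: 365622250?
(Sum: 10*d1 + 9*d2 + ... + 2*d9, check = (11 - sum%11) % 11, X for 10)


Weighted sum: 211
211 mod 11 = 2

Check digit: 9


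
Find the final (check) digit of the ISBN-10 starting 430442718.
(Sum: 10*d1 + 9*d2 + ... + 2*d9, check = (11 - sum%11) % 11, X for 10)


Weighted sum: 176
176 mod 11 = 0

Check digit: 0


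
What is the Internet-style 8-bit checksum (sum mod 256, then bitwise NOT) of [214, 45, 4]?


Sum = 263 mod 256 = 7
Complement = 248

248


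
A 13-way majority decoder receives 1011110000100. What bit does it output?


Ones: 6 out of 13
Threshold: 7

0 (6/13 voted 1)


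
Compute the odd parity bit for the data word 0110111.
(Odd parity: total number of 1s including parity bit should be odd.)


Number of 1s in data: 5
Parity bit: 0

0


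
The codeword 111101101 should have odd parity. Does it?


Number of 1s: 7

Yes, parity is correct (7 ones)


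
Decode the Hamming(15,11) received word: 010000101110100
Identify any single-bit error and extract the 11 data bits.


Syndrome = 0: no error detected

Data: 00011110100 (no errors)


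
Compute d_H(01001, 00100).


XOR: 01101
Count of 1s: 3

3


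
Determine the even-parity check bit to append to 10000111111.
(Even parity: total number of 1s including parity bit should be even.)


Number of 1s in data: 7
Parity bit: 1

1


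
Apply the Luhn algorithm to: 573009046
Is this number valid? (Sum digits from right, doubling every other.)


Luhn sum = 36
36 mod 10 = 6

Invalid (Luhn sum mod 10 = 6)


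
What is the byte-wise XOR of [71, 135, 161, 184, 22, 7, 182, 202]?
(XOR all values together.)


XOR chain: 71 ^ 135 ^ 161 ^ 184 ^ 22 ^ 7 ^ 182 ^ 202 = 180

180


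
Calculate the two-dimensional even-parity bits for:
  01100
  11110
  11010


Row parities: 001
Column parities: 01000

Row P: 001, Col P: 01000, Corner: 1


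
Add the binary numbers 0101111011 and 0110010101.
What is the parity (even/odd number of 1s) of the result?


0101111011 = 379
0110010101 = 405
Sum = 784 = 1100010000
1s count = 3

odd parity (3 ones in 1100010000)


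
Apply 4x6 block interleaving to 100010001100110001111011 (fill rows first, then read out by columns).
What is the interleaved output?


Matrix:
  100010
  001100
  110001
  111011
Read columns: 101100110101010010010011

101100110101010010010011


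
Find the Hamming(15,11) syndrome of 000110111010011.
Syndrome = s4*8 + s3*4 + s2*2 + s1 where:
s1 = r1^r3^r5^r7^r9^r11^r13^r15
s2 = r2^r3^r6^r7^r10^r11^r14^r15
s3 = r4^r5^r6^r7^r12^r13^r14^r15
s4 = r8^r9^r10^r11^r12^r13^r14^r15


s1=1, s2=0, s3=1, s4=1

Syndrome = 13 (error at position 13)


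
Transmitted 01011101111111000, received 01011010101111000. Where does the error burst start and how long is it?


XOR: 00000111010000000

Burst at position 5, length 5


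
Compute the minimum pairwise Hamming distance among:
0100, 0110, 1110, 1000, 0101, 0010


Comparing all pairs, minimum distance: 1
Can detect 0 errors, correct 0 errors

1


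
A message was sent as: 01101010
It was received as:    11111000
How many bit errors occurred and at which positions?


XOR: 10010010

3 error(s) at position(s): 0, 3, 6


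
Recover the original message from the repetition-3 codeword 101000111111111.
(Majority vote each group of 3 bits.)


Groups: 101, 000, 111, 111, 111
Majority votes: 10111

10111


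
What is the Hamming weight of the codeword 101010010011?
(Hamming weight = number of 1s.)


Counting 1s in 101010010011

6


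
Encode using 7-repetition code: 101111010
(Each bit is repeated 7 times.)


Each bit -> 7 copies

111111100000001111111111111111111111111111000000011111110000000


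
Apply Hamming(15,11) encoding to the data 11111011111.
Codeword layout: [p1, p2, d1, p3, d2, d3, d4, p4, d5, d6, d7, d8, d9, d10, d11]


Parity bits: p1=1, p2=0, p3=1, p4=0

101111101011111


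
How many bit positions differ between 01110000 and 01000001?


XOR: 00110001
Count of 1s: 3

3


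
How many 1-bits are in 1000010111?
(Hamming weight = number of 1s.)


Counting 1s in 1000010111

5


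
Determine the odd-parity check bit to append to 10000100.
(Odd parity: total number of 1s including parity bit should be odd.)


Number of 1s in data: 2
Parity bit: 1

1


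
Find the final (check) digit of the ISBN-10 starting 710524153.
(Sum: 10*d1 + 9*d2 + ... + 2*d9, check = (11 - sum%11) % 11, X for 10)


Weighted sum: 171
171 mod 11 = 6

Check digit: 5


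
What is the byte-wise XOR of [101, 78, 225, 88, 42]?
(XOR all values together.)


XOR chain: 101 ^ 78 ^ 225 ^ 88 ^ 42 = 184

184


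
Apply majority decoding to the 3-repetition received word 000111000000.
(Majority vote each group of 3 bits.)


Groups: 000, 111, 000, 000
Majority votes: 0100

0100


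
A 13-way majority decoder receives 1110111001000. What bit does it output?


Ones: 7 out of 13
Threshold: 7

1 (7/13 voted 1)


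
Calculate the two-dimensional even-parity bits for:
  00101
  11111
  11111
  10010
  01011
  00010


Row parities: 011011
Column parities: 11110

Row P: 011011, Col P: 11110, Corner: 0


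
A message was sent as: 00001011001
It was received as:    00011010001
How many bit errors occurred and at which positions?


XOR: 00010001000

2 error(s) at position(s): 3, 7


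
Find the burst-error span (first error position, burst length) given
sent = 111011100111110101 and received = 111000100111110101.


XOR: 000011000000000000

Burst at position 4, length 2


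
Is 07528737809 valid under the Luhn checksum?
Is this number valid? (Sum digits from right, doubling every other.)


Luhn sum = 52
52 mod 10 = 2

Invalid (Luhn sum mod 10 = 2)


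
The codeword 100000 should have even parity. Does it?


Number of 1s: 1

No, parity error (1 ones)


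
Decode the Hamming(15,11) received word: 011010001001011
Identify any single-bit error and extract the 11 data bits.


Syndrome = 0: no error detected

Data: 11001001011 (no errors)


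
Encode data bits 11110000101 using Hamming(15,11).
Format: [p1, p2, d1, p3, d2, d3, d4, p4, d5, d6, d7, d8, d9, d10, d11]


Parity bits: p1=1, p2=0, p3=1, p4=0

101111100000101


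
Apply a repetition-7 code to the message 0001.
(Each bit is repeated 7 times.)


Each bit -> 7 copies

0000000000000000000001111111


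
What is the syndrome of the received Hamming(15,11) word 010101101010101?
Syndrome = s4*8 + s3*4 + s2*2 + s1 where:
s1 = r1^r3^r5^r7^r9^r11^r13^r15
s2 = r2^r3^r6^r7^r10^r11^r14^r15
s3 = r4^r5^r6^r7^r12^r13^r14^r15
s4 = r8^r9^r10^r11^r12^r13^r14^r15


s1=1, s2=1, s3=1, s4=0

Syndrome = 7 (error at position 7)


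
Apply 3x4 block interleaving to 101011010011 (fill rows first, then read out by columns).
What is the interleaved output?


Matrix:
  1010
  1101
  0011
Read columns: 110010101011

110010101011


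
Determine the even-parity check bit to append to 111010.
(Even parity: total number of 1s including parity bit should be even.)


Number of 1s in data: 4
Parity bit: 0

0


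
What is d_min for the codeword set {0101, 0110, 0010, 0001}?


Comparing all pairs, minimum distance: 1
Can detect 0 errors, correct 0 errors

1


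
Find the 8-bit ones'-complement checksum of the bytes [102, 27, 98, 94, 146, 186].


Sum = 653 mod 256 = 141
Complement = 114

114


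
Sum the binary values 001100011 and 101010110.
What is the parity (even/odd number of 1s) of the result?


001100011 = 99
101010110 = 342
Sum = 441 = 110111001
1s count = 6

even parity (6 ones in 110111001)


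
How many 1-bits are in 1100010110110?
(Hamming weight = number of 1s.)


Counting 1s in 1100010110110

7


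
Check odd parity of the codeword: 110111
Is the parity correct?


Number of 1s: 5

Yes, parity is correct (5 ones)


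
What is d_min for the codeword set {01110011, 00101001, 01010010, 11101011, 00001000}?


Comparing all pairs, minimum distance: 2
Can detect 1 errors, correct 0 errors

2


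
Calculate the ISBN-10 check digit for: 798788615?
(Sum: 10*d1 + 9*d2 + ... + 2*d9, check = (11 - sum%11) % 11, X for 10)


Weighted sum: 389
389 mod 11 = 4

Check digit: 7


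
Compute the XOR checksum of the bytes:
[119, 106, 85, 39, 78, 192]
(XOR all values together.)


XOR chain: 119 ^ 106 ^ 85 ^ 39 ^ 78 ^ 192 = 225

225


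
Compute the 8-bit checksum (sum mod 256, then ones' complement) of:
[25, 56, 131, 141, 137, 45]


Sum = 535 mod 256 = 23
Complement = 232

232


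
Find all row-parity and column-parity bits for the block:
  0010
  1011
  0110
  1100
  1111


Row parities: 11000
Column parities: 1100

Row P: 11000, Col P: 1100, Corner: 0


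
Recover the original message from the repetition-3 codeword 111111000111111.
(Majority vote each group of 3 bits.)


Groups: 111, 111, 000, 111, 111
Majority votes: 11011

11011


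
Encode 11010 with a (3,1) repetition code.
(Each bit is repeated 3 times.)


Each bit -> 3 copies

111111000111000


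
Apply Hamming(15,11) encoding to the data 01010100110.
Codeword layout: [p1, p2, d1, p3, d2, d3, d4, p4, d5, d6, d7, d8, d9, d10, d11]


Parity bits: p1=1, p2=1, p3=0, p4=1

110010110100110


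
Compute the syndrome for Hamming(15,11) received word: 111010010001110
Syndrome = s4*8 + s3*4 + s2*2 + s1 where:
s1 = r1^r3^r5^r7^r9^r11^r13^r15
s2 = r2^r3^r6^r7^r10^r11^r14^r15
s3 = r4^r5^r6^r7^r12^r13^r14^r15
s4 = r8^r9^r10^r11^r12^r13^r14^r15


s1=0, s2=1, s3=0, s4=0

Syndrome = 2 (error at position 2)


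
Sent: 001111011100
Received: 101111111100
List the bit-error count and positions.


XOR: 100000100000

2 error(s) at position(s): 0, 6


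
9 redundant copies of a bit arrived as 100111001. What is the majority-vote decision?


Ones: 5 out of 9
Threshold: 5

1 (5/9 voted 1)


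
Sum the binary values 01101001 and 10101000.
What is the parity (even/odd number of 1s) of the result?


01101001 = 105
10101000 = 168
Sum = 273 = 100010001
1s count = 3

odd parity (3 ones in 100010001)


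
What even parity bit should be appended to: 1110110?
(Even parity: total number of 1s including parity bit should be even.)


Number of 1s in data: 5
Parity bit: 1

1


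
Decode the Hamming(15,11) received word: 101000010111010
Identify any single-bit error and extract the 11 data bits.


Syndrome = 9: error at position 9

Data: 10001111010 (corrected bit 9)


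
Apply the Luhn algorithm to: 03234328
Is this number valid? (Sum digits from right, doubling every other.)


Luhn sum = 33
33 mod 10 = 3

Invalid (Luhn sum mod 10 = 3)


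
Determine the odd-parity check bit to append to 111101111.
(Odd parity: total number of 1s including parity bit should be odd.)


Number of 1s in data: 8
Parity bit: 1

1


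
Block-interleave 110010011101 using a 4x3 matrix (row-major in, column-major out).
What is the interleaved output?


Matrix:
  110
  010
  011
  101
Read columns: 100111100011

100111100011


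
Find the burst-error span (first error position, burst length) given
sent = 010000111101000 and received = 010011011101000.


XOR: 000011100000000

Burst at position 4, length 3


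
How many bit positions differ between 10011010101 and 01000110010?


XOR: 11011100111
Count of 1s: 8

8


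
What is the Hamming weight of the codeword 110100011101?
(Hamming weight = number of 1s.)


Counting 1s in 110100011101

7


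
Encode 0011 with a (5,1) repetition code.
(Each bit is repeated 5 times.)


Each bit -> 5 copies

00000000001111111111


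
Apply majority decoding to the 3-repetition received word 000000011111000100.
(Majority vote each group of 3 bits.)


Groups: 000, 000, 011, 111, 000, 100
Majority votes: 001100

001100


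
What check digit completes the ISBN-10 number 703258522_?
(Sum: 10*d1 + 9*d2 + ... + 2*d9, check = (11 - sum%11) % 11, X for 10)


Weighted sum: 208
208 mod 11 = 10

Check digit: 1


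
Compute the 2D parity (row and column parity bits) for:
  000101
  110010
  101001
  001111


Row parities: 0110
Column parities: 010001

Row P: 0110, Col P: 010001, Corner: 0


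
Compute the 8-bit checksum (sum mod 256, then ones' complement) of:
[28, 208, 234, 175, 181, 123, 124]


Sum = 1073 mod 256 = 49
Complement = 206

206


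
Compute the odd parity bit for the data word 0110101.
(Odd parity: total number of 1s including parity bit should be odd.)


Number of 1s in data: 4
Parity bit: 1

1


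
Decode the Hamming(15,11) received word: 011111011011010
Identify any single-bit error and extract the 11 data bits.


Syndrome = 14: error at position 14

Data: 11101011000 (corrected bit 14)


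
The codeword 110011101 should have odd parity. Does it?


Number of 1s: 6

No, parity error (6 ones)


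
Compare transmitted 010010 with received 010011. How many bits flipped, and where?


XOR: 000001

1 error(s) at position(s): 5


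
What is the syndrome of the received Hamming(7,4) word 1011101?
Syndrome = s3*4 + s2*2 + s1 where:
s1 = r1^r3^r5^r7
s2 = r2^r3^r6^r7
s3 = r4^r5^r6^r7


s1=0, s2=0, s3=1

Syndrome = 4 (error at position 4)


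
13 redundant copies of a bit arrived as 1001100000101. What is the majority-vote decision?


Ones: 5 out of 13
Threshold: 7

0 (5/13 voted 1)


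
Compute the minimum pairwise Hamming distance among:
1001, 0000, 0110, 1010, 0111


Comparing all pairs, minimum distance: 1
Can detect 0 errors, correct 0 errors

1


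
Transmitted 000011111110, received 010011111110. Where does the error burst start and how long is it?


XOR: 010000000000

Burst at position 1, length 1


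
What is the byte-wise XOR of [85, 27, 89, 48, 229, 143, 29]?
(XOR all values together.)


XOR chain: 85 ^ 27 ^ 89 ^ 48 ^ 229 ^ 143 ^ 29 = 80

80


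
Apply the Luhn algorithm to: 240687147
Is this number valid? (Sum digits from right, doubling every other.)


Luhn sum = 42
42 mod 10 = 2

Invalid (Luhn sum mod 10 = 2)


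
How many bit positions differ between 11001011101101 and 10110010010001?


XOR: 01111001111100
Count of 1s: 9

9


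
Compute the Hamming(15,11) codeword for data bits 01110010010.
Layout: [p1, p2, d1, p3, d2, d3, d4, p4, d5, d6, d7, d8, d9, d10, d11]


Parity bits: p1=1, p2=0, p3=0, p4=0

100011100010010


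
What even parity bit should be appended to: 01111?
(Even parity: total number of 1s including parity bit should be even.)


Number of 1s in data: 4
Parity bit: 0

0


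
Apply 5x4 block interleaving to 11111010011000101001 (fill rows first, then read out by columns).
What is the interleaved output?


Matrix:
  1111
  1010
  0110
  0010
  1001
Read columns: 11001101001111010001

11001101001111010001


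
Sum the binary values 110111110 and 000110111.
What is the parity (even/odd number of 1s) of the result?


110111110 = 446
000110111 = 55
Sum = 501 = 111110101
1s count = 7

odd parity (7 ones in 111110101)


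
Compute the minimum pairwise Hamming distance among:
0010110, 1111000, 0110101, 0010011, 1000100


Comparing all pairs, minimum distance: 2
Can detect 1 errors, correct 0 errors

2


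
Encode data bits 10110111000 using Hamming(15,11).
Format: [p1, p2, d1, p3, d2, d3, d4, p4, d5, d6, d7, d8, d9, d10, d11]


Parity bits: p1=1, p2=1, p3=1, p4=1

111101110111000


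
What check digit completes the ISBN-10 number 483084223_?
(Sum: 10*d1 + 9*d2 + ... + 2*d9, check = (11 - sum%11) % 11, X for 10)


Weighted sum: 224
224 mod 11 = 4

Check digit: 7


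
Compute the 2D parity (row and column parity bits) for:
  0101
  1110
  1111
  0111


Row parities: 0101
Column parities: 0011

Row P: 0101, Col P: 0011, Corner: 0


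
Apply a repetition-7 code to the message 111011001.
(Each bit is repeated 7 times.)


Each bit -> 7 copies

111111111111111111111000000011111111111111000000000000001111111


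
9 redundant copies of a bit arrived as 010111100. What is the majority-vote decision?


Ones: 5 out of 9
Threshold: 5

1 (5/9 voted 1)


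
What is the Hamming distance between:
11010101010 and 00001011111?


XOR: 11011110101
Count of 1s: 8

8


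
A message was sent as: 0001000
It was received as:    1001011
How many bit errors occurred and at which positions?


XOR: 1000011

3 error(s) at position(s): 0, 5, 6


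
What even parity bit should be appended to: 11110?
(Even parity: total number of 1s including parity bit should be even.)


Number of 1s in data: 4
Parity bit: 0

0


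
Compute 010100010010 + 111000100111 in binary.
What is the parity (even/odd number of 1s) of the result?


010100010010 = 1298
111000100111 = 3623
Sum = 4921 = 1001100111001
1s count = 7

odd parity (7 ones in 1001100111001)


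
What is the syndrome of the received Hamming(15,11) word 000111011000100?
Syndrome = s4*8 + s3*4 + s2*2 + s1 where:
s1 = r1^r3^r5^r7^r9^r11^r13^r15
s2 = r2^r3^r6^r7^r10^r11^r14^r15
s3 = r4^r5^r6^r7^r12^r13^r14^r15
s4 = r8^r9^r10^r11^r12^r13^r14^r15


s1=1, s2=1, s3=0, s4=1

Syndrome = 11 (error at position 11)


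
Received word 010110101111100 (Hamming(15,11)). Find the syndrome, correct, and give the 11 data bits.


Syndrome = 13: error at position 13

Data: 01011111000 (corrected bit 13)


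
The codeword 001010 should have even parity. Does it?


Number of 1s: 2

Yes, parity is correct (2 ones)


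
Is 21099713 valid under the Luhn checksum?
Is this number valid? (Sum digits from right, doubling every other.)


Luhn sum = 35
35 mod 10 = 5

Invalid (Luhn sum mod 10 = 5)


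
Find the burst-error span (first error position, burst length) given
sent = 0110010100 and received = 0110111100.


XOR: 0000101000

Burst at position 4, length 3


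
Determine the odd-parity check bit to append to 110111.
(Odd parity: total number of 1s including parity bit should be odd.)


Number of 1s in data: 5
Parity bit: 0

0


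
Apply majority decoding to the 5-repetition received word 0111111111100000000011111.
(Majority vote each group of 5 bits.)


Groups: 01111, 11111, 10000, 00000, 11111
Majority votes: 11001

11001


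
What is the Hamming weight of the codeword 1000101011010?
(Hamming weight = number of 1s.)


Counting 1s in 1000101011010

6


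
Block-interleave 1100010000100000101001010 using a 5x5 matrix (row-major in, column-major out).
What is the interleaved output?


Matrix:
  11000
  10000
  10000
  01010
  01010
Read columns: 1110010011000000001100000

1110010011000000001100000


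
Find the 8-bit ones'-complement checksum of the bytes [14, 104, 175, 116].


Sum = 409 mod 256 = 153
Complement = 102

102


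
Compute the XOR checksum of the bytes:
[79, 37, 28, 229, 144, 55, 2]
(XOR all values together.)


XOR chain: 79 ^ 37 ^ 28 ^ 229 ^ 144 ^ 55 ^ 2 = 54

54


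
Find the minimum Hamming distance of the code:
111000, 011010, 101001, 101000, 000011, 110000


Comparing all pairs, minimum distance: 1
Can detect 0 errors, correct 0 errors

1


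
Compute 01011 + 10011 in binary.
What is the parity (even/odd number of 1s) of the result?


01011 = 11
10011 = 19
Sum = 30 = 11110
1s count = 4

even parity (4 ones in 11110)


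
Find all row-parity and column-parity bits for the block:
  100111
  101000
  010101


Row parities: 001
Column parities: 011010

Row P: 001, Col P: 011010, Corner: 1


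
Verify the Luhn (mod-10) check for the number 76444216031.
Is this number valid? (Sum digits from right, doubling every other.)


Luhn sum = 41
41 mod 10 = 1

Invalid (Luhn sum mod 10 = 1)


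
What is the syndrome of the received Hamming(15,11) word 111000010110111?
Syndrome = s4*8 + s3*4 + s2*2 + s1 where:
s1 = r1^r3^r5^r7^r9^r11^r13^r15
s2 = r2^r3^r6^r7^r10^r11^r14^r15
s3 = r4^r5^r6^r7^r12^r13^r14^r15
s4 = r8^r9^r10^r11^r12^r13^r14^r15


s1=1, s2=0, s3=1, s4=0

Syndrome = 5 (error at position 5)


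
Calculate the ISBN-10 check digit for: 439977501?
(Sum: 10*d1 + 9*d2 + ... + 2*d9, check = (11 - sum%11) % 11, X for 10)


Weighted sum: 301
301 mod 11 = 4

Check digit: 7


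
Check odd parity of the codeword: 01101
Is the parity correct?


Number of 1s: 3

Yes, parity is correct (3 ones)


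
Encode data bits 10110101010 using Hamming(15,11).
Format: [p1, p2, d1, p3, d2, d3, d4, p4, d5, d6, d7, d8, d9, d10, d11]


Parity bits: p1=0, p2=1, p3=0, p4=1

011001110101010


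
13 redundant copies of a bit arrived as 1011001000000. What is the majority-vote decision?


Ones: 4 out of 13
Threshold: 7

0 (4/13 voted 1)


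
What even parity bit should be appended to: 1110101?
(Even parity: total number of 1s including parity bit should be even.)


Number of 1s in data: 5
Parity bit: 1

1


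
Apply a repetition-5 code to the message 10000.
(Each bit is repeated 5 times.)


Each bit -> 5 copies

1111100000000000000000000


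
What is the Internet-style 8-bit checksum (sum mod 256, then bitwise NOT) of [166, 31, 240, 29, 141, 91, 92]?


Sum = 790 mod 256 = 22
Complement = 233

233


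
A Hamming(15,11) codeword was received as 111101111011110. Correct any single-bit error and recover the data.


Syndrome = 0: no error detected

Data: 10111011110 (no errors)


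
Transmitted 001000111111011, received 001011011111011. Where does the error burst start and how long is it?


XOR: 000011100000000

Burst at position 4, length 3


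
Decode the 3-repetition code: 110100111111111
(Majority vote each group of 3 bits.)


Groups: 110, 100, 111, 111, 111
Majority votes: 10111

10111


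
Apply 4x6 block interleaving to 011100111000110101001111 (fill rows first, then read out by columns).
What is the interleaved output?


Matrix:
  011100
  111000
  110101
  001111
Read columns: 011011101101101100010011

011011101101101100010011


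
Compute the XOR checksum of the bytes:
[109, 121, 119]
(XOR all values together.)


XOR chain: 109 ^ 121 ^ 119 = 99

99


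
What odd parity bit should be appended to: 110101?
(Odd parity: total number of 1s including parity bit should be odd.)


Number of 1s in data: 4
Parity bit: 1

1


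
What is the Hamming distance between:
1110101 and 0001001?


XOR: 1111100
Count of 1s: 5

5


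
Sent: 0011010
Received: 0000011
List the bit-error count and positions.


XOR: 0011001

3 error(s) at position(s): 2, 3, 6


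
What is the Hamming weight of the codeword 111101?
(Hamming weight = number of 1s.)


Counting 1s in 111101

5


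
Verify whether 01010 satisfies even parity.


Number of 1s: 2

Yes, parity is correct (2 ones)


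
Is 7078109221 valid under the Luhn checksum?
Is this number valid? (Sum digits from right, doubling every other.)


Luhn sum = 36
36 mod 10 = 6

Invalid (Luhn sum mod 10 = 6)


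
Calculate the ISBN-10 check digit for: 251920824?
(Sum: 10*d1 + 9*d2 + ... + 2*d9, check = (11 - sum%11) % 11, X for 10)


Weighted sum: 194
194 mod 11 = 7

Check digit: 4


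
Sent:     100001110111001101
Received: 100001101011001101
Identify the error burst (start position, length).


XOR: 000000011100000000

Burst at position 7, length 3


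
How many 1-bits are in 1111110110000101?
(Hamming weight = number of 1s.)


Counting 1s in 1111110110000101

10


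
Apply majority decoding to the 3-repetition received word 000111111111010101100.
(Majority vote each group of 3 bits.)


Groups: 000, 111, 111, 111, 010, 101, 100
Majority votes: 0111010

0111010


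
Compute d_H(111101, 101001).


XOR: 010100
Count of 1s: 2

2


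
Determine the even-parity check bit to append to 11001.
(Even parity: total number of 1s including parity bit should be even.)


Number of 1s in data: 3
Parity bit: 1

1


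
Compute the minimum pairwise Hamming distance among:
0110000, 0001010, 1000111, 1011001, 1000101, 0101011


Comparing all pairs, minimum distance: 1
Can detect 0 errors, correct 0 errors

1


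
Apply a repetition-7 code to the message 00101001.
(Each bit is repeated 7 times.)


Each bit -> 7 copies

00000000000000111111100000001111111000000000000001111111


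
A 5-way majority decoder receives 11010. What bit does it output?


Ones: 3 out of 5
Threshold: 3

1 (3/5 voted 1)


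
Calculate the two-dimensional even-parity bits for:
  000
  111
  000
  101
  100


Row parities: 01001
Column parities: 110

Row P: 01001, Col P: 110, Corner: 0


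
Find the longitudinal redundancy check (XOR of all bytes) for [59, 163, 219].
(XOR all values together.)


XOR chain: 59 ^ 163 ^ 219 = 67

67


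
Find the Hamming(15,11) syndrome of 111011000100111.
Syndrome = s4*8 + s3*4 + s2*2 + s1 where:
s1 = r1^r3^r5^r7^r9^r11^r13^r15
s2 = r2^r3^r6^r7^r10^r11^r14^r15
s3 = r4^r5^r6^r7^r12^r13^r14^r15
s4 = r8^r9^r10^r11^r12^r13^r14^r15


s1=1, s2=0, s3=1, s4=0

Syndrome = 5 (error at position 5)


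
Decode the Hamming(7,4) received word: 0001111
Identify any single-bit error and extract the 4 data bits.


Syndrome = 0: no error detected

Data: 0111 (no errors)


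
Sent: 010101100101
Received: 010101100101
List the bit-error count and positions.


XOR: 000000000000

0 errors (received matches sent)


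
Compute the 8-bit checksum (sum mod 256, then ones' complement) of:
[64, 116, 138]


Sum = 318 mod 256 = 62
Complement = 193

193


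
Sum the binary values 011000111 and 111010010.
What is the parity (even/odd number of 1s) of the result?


011000111 = 199
111010010 = 466
Sum = 665 = 1010011001
1s count = 5

odd parity (5 ones in 1010011001)


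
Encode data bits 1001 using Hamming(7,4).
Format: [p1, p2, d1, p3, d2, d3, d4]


Parity bits: p1=0, p2=0, p3=1

0011001


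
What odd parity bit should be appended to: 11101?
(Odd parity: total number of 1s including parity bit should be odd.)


Number of 1s in data: 4
Parity bit: 1

1


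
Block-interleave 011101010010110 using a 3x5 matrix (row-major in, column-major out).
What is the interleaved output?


Matrix:
  01110
  10100
  10110
Read columns: 011100111101000

011100111101000


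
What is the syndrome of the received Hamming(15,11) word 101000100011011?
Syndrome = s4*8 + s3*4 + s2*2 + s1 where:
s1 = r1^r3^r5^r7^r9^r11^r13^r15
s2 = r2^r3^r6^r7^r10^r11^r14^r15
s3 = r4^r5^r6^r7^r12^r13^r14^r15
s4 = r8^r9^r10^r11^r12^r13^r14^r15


s1=1, s2=1, s3=0, s4=0

Syndrome = 3 (error at position 3)


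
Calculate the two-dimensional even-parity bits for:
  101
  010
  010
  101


Row parities: 0110
Column parities: 000

Row P: 0110, Col P: 000, Corner: 0


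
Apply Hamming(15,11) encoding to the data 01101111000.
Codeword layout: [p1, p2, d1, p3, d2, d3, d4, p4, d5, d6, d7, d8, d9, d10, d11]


Parity bits: p1=1, p2=1, p3=1, p4=0

110111001111000


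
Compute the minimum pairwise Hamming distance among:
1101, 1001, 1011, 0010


Comparing all pairs, minimum distance: 1
Can detect 0 errors, correct 0 errors

1


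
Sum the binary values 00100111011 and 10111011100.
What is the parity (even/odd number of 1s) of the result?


00100111011 = 315
10111011100 = 1500
Sum = 1815 = 11100010111
1s count = 7

odd parity (7 ones in 11100010111)


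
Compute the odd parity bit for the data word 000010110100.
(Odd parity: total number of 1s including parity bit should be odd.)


Number of 1s in data: 4
Parity bit: 1

1


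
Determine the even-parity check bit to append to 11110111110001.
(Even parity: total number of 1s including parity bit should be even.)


Number of 1s in data: 10
Parity bit: 0

0


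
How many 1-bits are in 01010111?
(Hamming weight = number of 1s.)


Counting 1s in 01010111

5


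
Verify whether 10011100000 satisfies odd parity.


Number of 1s: 4

No, parity error (4 ones)


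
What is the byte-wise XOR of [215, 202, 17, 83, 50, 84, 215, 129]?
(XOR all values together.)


XOR chain: 215 ^ 202 ^ 17 ^ 83 ^ 50 ^ 84 ^ 215 ^ 129 = 111

111


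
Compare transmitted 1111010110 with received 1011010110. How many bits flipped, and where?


XOR: 0100000000

1 error(s) at position(s): 1


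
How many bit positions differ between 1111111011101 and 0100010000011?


XOR: 1011101011110
Count of 1s: 9

9


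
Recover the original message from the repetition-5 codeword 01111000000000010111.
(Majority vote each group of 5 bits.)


Groups: 01111, 00000, 00000, 10111
Majority votes: 1001

1001


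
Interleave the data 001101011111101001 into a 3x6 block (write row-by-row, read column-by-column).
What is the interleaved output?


Matrix:
  001101
  011111
  101001
Read columns: 001010111110010111

001010111110010111


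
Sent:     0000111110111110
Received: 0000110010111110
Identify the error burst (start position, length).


XOR: 0000001100000000

Burst at position 6, length 2


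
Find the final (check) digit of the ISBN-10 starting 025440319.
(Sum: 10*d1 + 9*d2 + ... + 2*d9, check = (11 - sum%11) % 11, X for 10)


Weighted sum: 143
143 mod 11 = 0

Check digit: 0


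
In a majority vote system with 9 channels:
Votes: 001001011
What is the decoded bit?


Ones: 4 out of 9
Threshold: 5

0 (4/9 voted 1)


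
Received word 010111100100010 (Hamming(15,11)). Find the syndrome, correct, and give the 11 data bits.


Syndrome = 6: error at position 6

Data: 01010100010 (corrected bit 6)


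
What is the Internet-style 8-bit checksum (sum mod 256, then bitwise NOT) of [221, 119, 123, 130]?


Sum = 593 mod 256 = 81
Complement = 174

174


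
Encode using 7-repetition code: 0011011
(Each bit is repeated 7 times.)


Each bit -> 7 copies

0000000000000011111111111111000000011111111111111


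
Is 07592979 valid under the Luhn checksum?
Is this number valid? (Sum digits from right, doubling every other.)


Luhn sum = 44
44 mod 10 = 4

Invalid (Luhn sum mod 10 = 4)


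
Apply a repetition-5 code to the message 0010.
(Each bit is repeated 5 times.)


Each bit -> 5 copies

00000000001111100000


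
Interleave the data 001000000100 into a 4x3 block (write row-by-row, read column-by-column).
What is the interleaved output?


Matrix:
  001
  000
  000
  100
Read columns: 000100001000

000100001000


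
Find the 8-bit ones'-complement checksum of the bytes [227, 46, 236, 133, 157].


Sum = 799 mod 256 = 31
Complement = 224

224


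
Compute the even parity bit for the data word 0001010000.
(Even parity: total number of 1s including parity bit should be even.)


Number of 1s in data: 2
Parity bit: 0

0


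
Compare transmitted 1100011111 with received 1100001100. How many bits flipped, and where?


XOR: 0000010011

3 error(s) at position(s): 5, 8, 9


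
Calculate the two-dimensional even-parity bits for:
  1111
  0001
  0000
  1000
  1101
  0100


Row parities: 010111
Column parities: 1111

Row P: 010111, Col P: 1111, Corner: 0


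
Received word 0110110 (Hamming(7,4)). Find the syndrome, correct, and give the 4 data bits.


Syndrome = 2: error at position 2

Data: 1110 (corrected bit 2)


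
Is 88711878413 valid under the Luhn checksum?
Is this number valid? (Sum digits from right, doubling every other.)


Luhn sum = 55
55 mod 10 = 5

Invalid (Luhn sum mod 10 = 5)


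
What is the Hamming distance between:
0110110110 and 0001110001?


XOR: 0111000111
Count of 1s: 6

6


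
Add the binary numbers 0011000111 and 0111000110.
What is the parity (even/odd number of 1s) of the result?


0011000111 = 199
0111000110 = 454
Sum = 653 = 1010001101
1s count = 5

odd parity (5 ones in 1010001101)


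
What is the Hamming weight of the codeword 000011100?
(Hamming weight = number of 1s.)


Counting 1s in 000011100

3


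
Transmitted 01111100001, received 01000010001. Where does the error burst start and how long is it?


XOR: 00111110000

Burst at position 2, length 5


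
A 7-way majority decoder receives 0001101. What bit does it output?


Ones: 3 out of 7
Threshold: 4

0 (3/7 voted 1)


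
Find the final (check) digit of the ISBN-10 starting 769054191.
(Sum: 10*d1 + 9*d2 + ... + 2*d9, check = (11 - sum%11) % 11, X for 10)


Weighted sum: 279
279 mod 11 = 4

Check digit: 7


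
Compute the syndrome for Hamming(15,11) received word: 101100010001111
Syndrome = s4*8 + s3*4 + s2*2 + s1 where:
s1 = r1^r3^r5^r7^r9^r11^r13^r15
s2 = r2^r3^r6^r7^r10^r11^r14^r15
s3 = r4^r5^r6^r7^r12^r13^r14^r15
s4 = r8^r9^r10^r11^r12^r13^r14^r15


s1=0, s2=1, s3=1, s4=1

Syndrome = 14 (error at position 14)


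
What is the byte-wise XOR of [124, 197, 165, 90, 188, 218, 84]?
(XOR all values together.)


XOR chain: 124 ^ 197 ^ 165 ^ 90 ^ 188 ^ 218 ^ 84 = 116

116


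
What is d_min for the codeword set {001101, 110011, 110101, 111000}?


Comparing all pairs, minimum distance: 2
Can detect 1 errors, correct 0 errors

2


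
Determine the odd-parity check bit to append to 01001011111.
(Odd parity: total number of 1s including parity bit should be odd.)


Number of 1s in data: 7
Parity bit: 0

0


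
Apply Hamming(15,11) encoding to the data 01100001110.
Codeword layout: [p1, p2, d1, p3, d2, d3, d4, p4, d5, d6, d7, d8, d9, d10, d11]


Parity bits: p1=0, p2=0, p3=1, p4=1

000111010001110


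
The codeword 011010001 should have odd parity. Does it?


Number of 1s: 4

No, parity error (4 ones)


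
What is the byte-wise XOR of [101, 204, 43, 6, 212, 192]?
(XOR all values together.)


XOR chain: 101 ^ 204 ^ 43 ^ 6 ^ 212 ^ 192 = 144

144


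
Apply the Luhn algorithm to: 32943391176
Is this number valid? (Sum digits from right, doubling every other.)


Luhn sum = 56
56 mod 10 = 6

Invalid (Luhn sum mod 10 = 6)


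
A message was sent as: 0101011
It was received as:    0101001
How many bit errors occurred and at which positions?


XOR: 0000010

1 error(s) at position(s): 5


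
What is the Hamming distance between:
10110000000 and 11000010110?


XOR: 01110010110
Count of 1s: 6

6
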